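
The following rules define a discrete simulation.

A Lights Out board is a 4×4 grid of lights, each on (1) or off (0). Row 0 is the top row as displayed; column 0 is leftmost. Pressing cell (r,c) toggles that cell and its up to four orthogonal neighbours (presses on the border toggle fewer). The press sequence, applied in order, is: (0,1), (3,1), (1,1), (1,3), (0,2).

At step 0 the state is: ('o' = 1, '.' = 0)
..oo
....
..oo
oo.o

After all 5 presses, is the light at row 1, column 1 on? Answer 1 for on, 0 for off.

0) ..oo
....
..oo
oo.o
1) oo.o
.o..
..oo
oo.o
2) oo.o
.o..
.ooo
..oo
3) o..o
o.o.
..oo
..oo
4) o...
o..o
..o.
..oo
5) oooo
o.oo
..o.
..oo

0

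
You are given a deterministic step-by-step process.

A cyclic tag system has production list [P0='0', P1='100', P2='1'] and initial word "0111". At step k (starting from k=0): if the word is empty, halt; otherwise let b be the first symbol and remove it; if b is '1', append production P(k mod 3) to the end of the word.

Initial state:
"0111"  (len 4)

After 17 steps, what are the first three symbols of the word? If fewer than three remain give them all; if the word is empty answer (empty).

t=0: "0111"  (len 4)
t=1: "111"  (len 3)
t=2: "11100"  (len 5)
t=3: "11001"  (len 5)
t=4: "10010"  (len 5)
t=5: "0010100"  (len 7)
t=6: "010100"  (len 6)
t=7: "10100"  (len 5)
t=8: "0100100"  (len 7)
t=9: "100100"  (len 6)
t=10: "001000"  (len 6)
t=11: "01000"  (len 5)
t=12: "1000"  (len 4)
t=13: "0000"  (len 4)
t=14: "000"  (len 3)
t=15: "00"  (len 2)
t=16: "0"  (len 1)
t=17: (halted — word empty)

(empty)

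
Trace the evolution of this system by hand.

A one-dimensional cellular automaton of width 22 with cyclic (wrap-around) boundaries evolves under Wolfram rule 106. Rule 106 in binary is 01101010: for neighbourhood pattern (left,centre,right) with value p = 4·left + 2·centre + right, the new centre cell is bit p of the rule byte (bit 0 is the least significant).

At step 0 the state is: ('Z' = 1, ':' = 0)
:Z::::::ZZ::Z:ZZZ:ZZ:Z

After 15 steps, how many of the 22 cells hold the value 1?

[0] :Z::::::ZZ::Z:ZZZ:ZZ:Z
[1] Z::::::ZZZ:Z:ZZ:ZZZZZ:
[2] ::::::ZZ:ZZ:ZZZZZ:::ZZ
[3] :::::ZZZZZZZZ:::Z::ZZZ
[4] ::::ZZ::::::Z::Z::ZZ:Z
[5] :::ZZZ:::::Z::Z::ZZZZ:
[6] ::ZZ:Z::::Z::Z::ZZ::Z:
[7] :ZZZZ::::Z::Z::ZZZ:Z::
[8] ZZ::Z:::Z::Z::ZZ:ZZ:::
[9] ZZ:Z:::Z::Z::ZZZZZZ::Z
[10] :ZZ:::Z::Z::ZZ::::Z:ZZ
[11] ZZZ::Z::Z::ZZZ:::Z:ZZZ
[12] ::Z:Z::Z::ZZ:Z::Z:ZZ::
[13] :Z:Z::Z::ZZZZ::Z:ZZZ::
[14] Z:Z::Z::ZZ::Z:Z:ZZ:Z::
[15] :Z::Z::ZZZ:Z:Z:ZZZZ::Z

12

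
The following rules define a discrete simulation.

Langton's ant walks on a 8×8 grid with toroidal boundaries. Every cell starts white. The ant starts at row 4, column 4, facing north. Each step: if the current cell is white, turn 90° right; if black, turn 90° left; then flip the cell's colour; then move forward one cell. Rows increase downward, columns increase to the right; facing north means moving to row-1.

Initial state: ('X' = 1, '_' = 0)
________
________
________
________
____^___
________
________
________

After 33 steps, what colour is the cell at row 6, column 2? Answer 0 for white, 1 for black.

gen 0: ________
________
________
________
____^___
________
________
________
gen 1: ________
________
________
________
____X>__
________
________
________
gen 2: ________
________
________
________
____XX__
_____v__
________
________
gen 3: ________
________
________
________
____XX__
____<X__
________
________
gen 4: ________
________
________
________
____^X__
____XX__
________
________
gen 5: ________
________
________
________
___<_X__
____XX__
________
________
gen 6: ________
________
________
___^____
___X_X__
____XX__
________
________
gen 7: ________
________
________
___X>___
___X_X__
____XX__
________
________
gen 8: ________
________
________
___XX___
___XvX__
____XX__
________
________
gen 9: ________
________
________
___XX___
___<XX__
____XX__
________
________
gen 10: ________
________
________
___XX___
____XX__
___vXX__
________
________
gen 11: ________
________
________
___XX___
____XX__
__<XXX__
________
________
gen 12: ________
________
________
___XX___
__^_XX__
__XXXX__
________
________
gen 13: ________
________
________
___XX___
__X>XX__
__XXXX__
________
________
gen 14: ________
________
________
___XX___
__XXXX__
__XvXX__
________
________
gen 15: ________
________
________
___XX___
__XXXX__
__X_>X__
________
________
gen 16: ________
________
________
___XX___
__XX^X__
__X__X__
________
________
gen 17: ________
________
________
___XX___
__X<_X__
__X__X__
________
________
gen 18: ________
________
________
___XX___
__X__X__
__Xv_X__
________
________
gen 19: ________
________
________
___XX___
__X__X__
__<X_X__
________
________
gen 20: ________
________
________
___XX___
__X__X__
___X_X__
__v_____
________
gen 21: ________
________
________
___XX___
__X__X__
___X_X__
_<X_____
________
gen 22: ________
________
________
___XX___
__X__X__
_^_X_X__
_XX_____
________
gen 23: ________
________
________
___XX___
__X__X__
_X>X_X__
_XX_____
________
gen 24: ________
________
________
___XX___
__X__X__
_XXX_X__
_Xv_____
________
gen 25: ________
________
________
___XX___
__X__X__
_XXX_X__
_X_>____
________
gen 26: ________
________
________
___XX___
__X__X__
_XXX_X__
_X_X____
___v____
gen 27: ________
________
________
___XX___
__X__X__
_XXX_X__
_X_X____
__<X____
gen 28: ________
________
________
___XX___
__X__X__
_XXX_X__
_X^X____
__XX____
gen 29: ________
________
________
___XX___
__X__X__
_XXX_X__
_XX>____
__XX____
gen 30: ________
________
________
___XX___
__X__X__
_XX^_X__
_XX_____
__XX____
gen 31: ________
________
________
___XX___
__X__X__
_X<__X__
_XX_____
__XX____
gen 32: ________
________
________
___XX___
__X__X__
_X___X__
_Xv_____
__XX____
gen 33: ________
________
________
___XX___
__X__X__
_X___X__
_X_>____
__XX____

0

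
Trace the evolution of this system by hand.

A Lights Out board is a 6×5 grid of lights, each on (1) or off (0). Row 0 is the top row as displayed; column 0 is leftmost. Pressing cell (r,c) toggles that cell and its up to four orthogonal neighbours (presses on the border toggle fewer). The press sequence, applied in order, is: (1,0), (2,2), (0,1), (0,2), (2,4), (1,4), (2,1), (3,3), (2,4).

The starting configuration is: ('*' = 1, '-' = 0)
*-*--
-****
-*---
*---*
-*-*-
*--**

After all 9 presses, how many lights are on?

k=0  *-*--
-****
-*---
*---*
-*-*-
*--**
k=1  --*--
*-***
**---
*---*
-*-*-
*--**
k=2  --*--
*--**
*-**-
*-*-*
-*-*-
*--**
k=3  **---
**-**
*-**-
*-*-*
-*-*-
*--**
k=4  *-**-
*****
*-**-
*-*-*
-*-*-
*--**
k=5  *-**-
****-
*-*-*
*-*--
-*-*-
*--**
k=6  *-***
***-*
*-*--
*-*--
-*-*-
*--**
k=7  *-***
*-*-*
-*---
***--
-*-*-
*--**
k=8  *-***
*-*-*
-*-*-
**-**
-*---
*--**
k=9  *-***
*-*--
-*--*
**-*-
-*---
*--**

15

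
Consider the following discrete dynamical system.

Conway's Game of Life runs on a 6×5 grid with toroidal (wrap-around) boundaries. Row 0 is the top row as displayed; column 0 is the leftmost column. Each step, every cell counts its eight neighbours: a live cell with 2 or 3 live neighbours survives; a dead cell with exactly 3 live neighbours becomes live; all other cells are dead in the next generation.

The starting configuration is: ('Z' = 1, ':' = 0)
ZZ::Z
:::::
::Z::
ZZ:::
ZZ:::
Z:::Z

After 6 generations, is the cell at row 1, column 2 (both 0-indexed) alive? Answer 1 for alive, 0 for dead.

1

t=0: ZZ::Z
:::::
::Z::
ZZ:::
ZZ:::
Z:::Z
t=1: :Z::Z
ZZ:::
:Z:::
Z:Z::
:::::
:::::
t=2: :Z:::
:ZZ::
::Z::
:Z:::
:::::
:::::
t=3: :ZZ::
:ZZ::
::Z::
:::::
:::::
:::::
t=4: :ZZ::
:::Z:
:ZZ::
:::::
:::::
:::::
t=5: ::Z::
:::Z:
::Z::
:::::
:::::
:::::
t=6: :::::
::ZZ:
:::::
:::::
:::::
:::::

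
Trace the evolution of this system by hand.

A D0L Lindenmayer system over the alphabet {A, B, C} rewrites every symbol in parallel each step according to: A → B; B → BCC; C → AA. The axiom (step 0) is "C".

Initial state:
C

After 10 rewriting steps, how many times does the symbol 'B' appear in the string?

t=0: C
t=1: AA
t=2: BB
t=3: BCCBCC
t=4: BCCAAAABCCAAAA
t=5: BCCAAAABBBBBCCAAAABBBB
t=6: BCCAAAABBBBBCCBCCBCCBCCBCCAAAABBBBBCCBCCBCCBCC
t=7: BCCAAAABBBBBCCBCCBCCBCCBCCAAAABCCAAAABCCAAAABCCAAAABCCAAAABBBBBCCBCCBCCBCCBCCAAAABCCAAAABCCAAAABCCAAAA
t=8: BCCAAAABBBBBCCBCCBCCBCCBCCAAAABCCAAAABCCAAAABCCAAAABCCAAAA…BCCAAAABCCAAAABCCAAAABBBBBCCAAAABBBBBCCAAAABBBBBCCAAAABBBB  (len 190)
t=9: BCCAAAABBBBBCCBCCBCCBCCBCCAAAABCCAAAABCCAAAABCCAAAABCCAAAA…BCCBCCBCCBCCBCCAAAABBBBBCCBCCBCCBCCBCCAAAABBBBBCCBCCBCCBCC  (len 374)
t=10: BCCAAAABBBBBCCBCCBCCBCCBCCAAAABCCAAAABCCAAAABCCAAAABCCAAAA…BCCAAAABCCAAAABBBBBCCBCCBCCBCCBCCAAAABCCAAAABCCAAAABCCAAAA  (len 782)

242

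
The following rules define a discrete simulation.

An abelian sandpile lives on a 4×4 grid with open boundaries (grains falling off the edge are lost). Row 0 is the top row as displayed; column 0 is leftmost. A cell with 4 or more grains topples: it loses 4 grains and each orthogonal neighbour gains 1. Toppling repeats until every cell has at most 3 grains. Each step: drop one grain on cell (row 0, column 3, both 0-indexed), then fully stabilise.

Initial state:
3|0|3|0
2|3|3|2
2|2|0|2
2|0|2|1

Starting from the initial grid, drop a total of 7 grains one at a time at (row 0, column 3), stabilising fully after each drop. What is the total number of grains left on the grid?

gen 0: 3|0|3|0
2|3|3|2
2|2|0|2
2|0|2|1
gen 1: 3|0|3|1
2|3|3|2
2|2|0|2
2|0|2|1
gen 2: 3|0|3|2
2|3|3|2
2|2|0|2
2|0|2|1
gen 3: 3|0|3|3
2|3|3|2
2|2|0|2
2|0|2|1
gen 4: 3|2|1|2
3|0|2|0
2|3|1|3
2|0|2|1
gen 5: 3|2|1|3
3|0|2|0
2|3|1|3
2|0|2|1
gen 6: 3|2|2|0
3|0|2|1
2|3|1|3
2|0|2|1
gen 7: 3|2|2|1
3|0|2|1
2|3|1|3
2|0|2|1

28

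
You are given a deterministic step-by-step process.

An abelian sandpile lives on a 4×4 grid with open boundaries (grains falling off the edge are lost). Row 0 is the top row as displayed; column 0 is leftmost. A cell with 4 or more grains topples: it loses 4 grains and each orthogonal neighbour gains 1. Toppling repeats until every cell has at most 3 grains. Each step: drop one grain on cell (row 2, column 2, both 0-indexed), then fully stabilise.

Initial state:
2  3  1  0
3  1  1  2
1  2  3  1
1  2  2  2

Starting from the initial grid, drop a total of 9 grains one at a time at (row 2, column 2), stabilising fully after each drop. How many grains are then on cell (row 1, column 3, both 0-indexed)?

0

[0] 2  3  1  0
3  1  1  2
1  2  3  1
1  2  2  2
[1] 2  3  1  0
3  1  2  2
1  3  0  2
1  2  3  2
[2] 2  3  1  0
3  1  2  2
1  3  1  2
1  2  3  2
[3] 2  3  1  0
3  1  2  2
1  3  2  2
1  2  3  2
[4] 2  3  1  0
3  1  2  2
1  3  3  2
1  2  3  2
[5] 2  3  1  0
3  2  3  2
2  1  2  3
2  0  1  3
[6] 2  3  1  0
3  2  3  2
2  1  3  3
2  0  1  3
[7] 2  3  2  1
3  3  1  0
2  2  2  2
2  0  3  0
[8] 2  3  2  1
3  3  1  0
2  2  3  2
2  0  3  0
[9] 2  3  2  1
3  3  2  0
2  3  1  3
2  1  0  1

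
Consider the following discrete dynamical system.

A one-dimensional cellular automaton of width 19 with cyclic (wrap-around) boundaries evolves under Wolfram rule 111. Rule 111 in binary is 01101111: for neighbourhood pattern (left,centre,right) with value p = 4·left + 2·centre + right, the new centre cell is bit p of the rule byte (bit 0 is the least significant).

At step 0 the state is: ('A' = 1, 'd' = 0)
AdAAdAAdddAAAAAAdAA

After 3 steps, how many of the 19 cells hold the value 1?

14

[0] AdAAdAAdddAAAAAAdAA
[1] AAAAAAAdAAAddddAAAd
[2] AdddddAAAdAdAAAAdAA
[3] AdAAAAAdAAAAAddAAAd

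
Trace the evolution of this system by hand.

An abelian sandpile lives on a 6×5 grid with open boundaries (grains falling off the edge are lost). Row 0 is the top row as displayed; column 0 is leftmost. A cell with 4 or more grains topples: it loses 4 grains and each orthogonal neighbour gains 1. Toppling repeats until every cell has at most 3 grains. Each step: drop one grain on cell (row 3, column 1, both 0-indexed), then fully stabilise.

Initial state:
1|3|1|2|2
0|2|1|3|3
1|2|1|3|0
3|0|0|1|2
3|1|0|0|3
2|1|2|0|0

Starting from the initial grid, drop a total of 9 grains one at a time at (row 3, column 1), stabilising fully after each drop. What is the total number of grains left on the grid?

50

step 0: 1|3|1|2|2
0|2|1|3|3
1|2|1|3|0
3|0|0|1|2
3|1|0|0|3
2|1|2|0|0
step 1: 1|3|1|2|2
0|2|1|3|3
1|2|1|3|0
3|1|0|1|2
3|1|0|0|3
2|1|2|0|0
step 2: 1|3|1|2|2
0|2|1|3|3
1|2|1|3|0
3|2|0|1|2
3|1|0|0|3
2|1|2|0|0
step 3: 1|3|1|2|2
0|2|1|3|3
1|2|1|3|0
3|3|0|1|2
3|1|0|0|3
2|1|2|0|0
step 4: 1|3|1|2|2
0|2|1|3|3
2|3|1|3|0
1|1|1|1|2
0|3|0|0|3
3|1|2|0|0
step 5: 1|3|1|2|2
0|2|1|3|3
2|3|1|3|0
1|2|1|1|2
0|3|0|0|3
3|1|2|0|0
step 6: 1|3|1|2|2
0|2|1|3|3
2|3|1|3|0
1|3|1|1|2
0|3|0|0|3
3|1|2|0|0
step 7: 1|3|1|2|2
0|3|1|3|3
3|0|2|3|0
2|2|2|1|2
1|0|1|0|3
3|2|2|0|0
step 8: 1|3|1|2|2
0|3|1|3|3
3|0|2|3|0
2|3|2|1|2
1|0|1|0|3
3|2|2|0|0
step 9: 1|3|1|2|2
0|3|1|3|3
3|1|2|3|0
3|0|3|1|2
1|1|1|0|3
3|2|2|0|0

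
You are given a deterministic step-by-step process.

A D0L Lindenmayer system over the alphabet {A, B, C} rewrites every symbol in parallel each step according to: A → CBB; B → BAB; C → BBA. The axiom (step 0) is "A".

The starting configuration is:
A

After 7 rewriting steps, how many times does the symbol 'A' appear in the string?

[0] A
[1] CBB
[2] BBABABBAB
[3] BABBABCBBBABCBBBABBABCBBBAB
[4] BABCBBBABBABCBBBABBBABABBABBABCBBBABBBABABBABBABCBBBABBABCBBBABBBABABBABBABCBBBAB
[5] BABCBBBABBBABABBABBABCBBBABBABCBBBABBBABABBABBABCBBBABBABB…BBABBABBABCBBBABCBBBABBABCBBBABBABCBBBABBBABABBABBABCBBBAB  (len 243)
[6] BABCBBBABBBABABBABBABCBBBABBABBABCBBBABCBBBABBABCBBBABBABC…BBABBABBABCBBBABCBBBABBABCBBBABBABCBBBABBBABABBABBABCBBBAB  (len 729)
[7] BABCBBBABBBABABBABBABCBBBABBABBABCBBBABCBBBABBABCBBBABBABC…BBABBABBABCBBBABCBBBABBABCBBBABBABCBBBABBBABABBABBABCBBBAB  (len 2187)

546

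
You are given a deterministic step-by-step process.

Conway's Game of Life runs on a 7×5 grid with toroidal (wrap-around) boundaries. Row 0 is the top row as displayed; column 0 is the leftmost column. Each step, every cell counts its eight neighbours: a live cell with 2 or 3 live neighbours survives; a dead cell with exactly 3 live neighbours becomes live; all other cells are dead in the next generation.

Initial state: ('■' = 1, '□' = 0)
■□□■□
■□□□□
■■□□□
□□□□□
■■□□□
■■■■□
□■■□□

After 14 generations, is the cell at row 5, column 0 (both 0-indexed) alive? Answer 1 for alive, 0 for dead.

1

step 0: ■□□■□
■□□□□
■■□□□
□□□□□
■■□□□
■■■■□
□■■□□
step 1: ■□■□■
■□□□□
■■□□□
□□□□□
■□□□■
□□□■■
□□□□□
step 2: ■■□□■
□□□□□
■■□□□
□■□□■
■□□■■
■□□■■
■□□□□
step 3: ■■□□■
□□□□■
■■□□□
□■■■□
□■■□□
□■□■□
□□□■□
step 4: ■□□■■
□□□□■
■■□■■
□□□■□
■□□□□
□■□■□
□■□■□
step 5: ■□■■□
□■■□□
■□■■□
□■■■□
□□■□■
■■□□■
□■□■□
step 6: ■□□■■
■□□□□
■□□□■
■□□□□
□□□□■
□■□□■
□□□■□
step 7: ■□□■□
□■□■□
■■□□■
■□□□□
□□□□■
■□□■■
□□■■□
step 8: □■□■□
□■□■□
□■■□■
□■□□□
□□□■□
■□■□□
■■■□□
step 9: □□□■■
□■□■■
□■□■□
■■□■□
□■■□□
■□■■■
■□□■■
step 10: □□□□□
□□□□□
□■□■□
■□□■■
□□□□□
□□□□□
□■□□□
step 11: □□□□□
□□□□□
■□■■□
■□■■■
□□□□■
□□□□□
□□□□□
step 12: □□□□□
□□□□□
■□■□□
■□■□□
■□□□■
□□□□□
□□□□□
step 13: □□□□□
□□□□□
□□□□□
■□□■□
■■□□■
□□□□□
□□□□□
step 14: □□□□□
□□□□□
□□□□□
■■□□□
■■□□■
■□□□□
□□□□□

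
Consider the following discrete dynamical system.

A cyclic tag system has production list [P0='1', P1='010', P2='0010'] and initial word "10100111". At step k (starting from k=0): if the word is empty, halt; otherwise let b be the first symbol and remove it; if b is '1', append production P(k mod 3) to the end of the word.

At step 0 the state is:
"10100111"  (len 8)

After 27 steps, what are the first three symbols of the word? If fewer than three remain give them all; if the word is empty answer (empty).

101

t=0: "10100111"  (len 8)
t=1: "01001111"  (len 8)
t=2: "1001111"  (len 7)
t=3: "0011110010"  (len 10)
t=4: "011110010"  (len 9)
t=5: "11110010"  (len 8)
t=6: "11100100010"  (len 11)
t=7: "11001000101"  (len 11)
t=8: "1001000101010"  (len 13)
t=9: "0010001010100010"  (len 16)
t=10: "010001010100010"  (len 15)
t=11: "10001010100010"  (len 14)
t=12: "00010101000100010"  (len 17)
t=13: "0010101000100010"  (len 16)
t=14: "010101000100010"  (len 15)
t=15: "10101000100010"  (len 14)
t=16: "01010001000101"  (len 14)
t=17: "1010001000101"  (len 13)
t=18: "0100010001010010"  (len 16)
t=19: "100010001010010"  (len 15)
t=20: "00010001010010010"  (len 17)
t=21: "0010001010010010"  (len 16)
t=22: "010001010010010"  (len 15)
t=23: "10001010010010"  (len 14)
t=24: "00010100100100010"  (len 17)
t=25: "0010100100100010"  (len 16)
t=26: "010100100100010"  (len 15)
t=27: "10100100100010"  (len 14)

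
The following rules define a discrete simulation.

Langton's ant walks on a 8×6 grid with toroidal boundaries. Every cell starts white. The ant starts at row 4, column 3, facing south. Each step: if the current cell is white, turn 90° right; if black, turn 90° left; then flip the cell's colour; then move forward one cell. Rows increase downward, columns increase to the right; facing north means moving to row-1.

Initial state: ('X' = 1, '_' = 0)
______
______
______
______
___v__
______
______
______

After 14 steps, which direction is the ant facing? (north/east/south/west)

north

0) ______
______
______
______
___v__
______
______
______
1) ______
______
______
______
__<X__
______
______
______
2) ______
______
______
__^___
__XX__
______
______
______
3) ______
______
______
__X>__
__XX__
______
______
______
4) ______
______
______
__XX__
__Xv__
______
______
______
5) ______
______
______
__XX__
__X_>_
______
______
______
6) ______
______
______
__XX__
__X_X_
____v_
______
______
7) ______
______
______
__XX__
__X_X_
___<X_
______
______
8) ______
______
______
__XX__
__X^X_
___XX_
______
______
9) ______
______
______
__XX__
__XX>_
___XX_
______
______
10) ______
______
______
__XX^_
__XX__
___XX_
______
______
11) ______
______
______
__XXX>
__XX__
___XX_
______
______
12) ______
______
______
__XXXX
__XX_v
___XX_
______
______
13) ______
______
______
__XXXX
__XX<X
___XX_
______
______
14) ______
______
______
__XX^X
__XXXX
___XX_
______
______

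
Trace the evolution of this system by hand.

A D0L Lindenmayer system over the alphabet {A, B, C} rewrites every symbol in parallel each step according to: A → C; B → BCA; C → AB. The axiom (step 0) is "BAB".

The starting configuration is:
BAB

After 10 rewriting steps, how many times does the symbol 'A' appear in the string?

1195

step 0: BAB
step 1: BCACBCA
step 2: BCAABCABBCAABC
step 3: BCAABCCBCAABCBCABCAABCCBCAAB
step 4: BCAABCCBCAABABBCAABCCBCAABBCAABCBCAABCCBCAABABBCAABCCBCA
step 5: BCAABCCBCAABABBCAABCCBCACBCABCAABCCBCAABABBCAABCCBCABCAABCCBCAABBCAABCCBCAABABBCAABCCBCACBCABCAABCCBCAABABBCAABC
step 6: BCAABCCBCAABABBCAABCCBCACBCABCAABCCBCAABABBCAABCABBCAABCBC…ABABBCAABCABBCAABCBCAABCCBCAABABBCAABCCBCACBCABCAABCCBCAAB  (len 224)
step 7: BCAABCCBCAABABBCAABCCBCACBCABCAABCCBCAABABBCAABCABBCAABCBC…CACBCABCAABCCBCAABABBCAABCABBCAABCBCAABCCBCAABABBCAABCCBCA  (len 448)
step 8: BCAABCCBCAABABBCAABCCBCACBCABCAABCCBCAABABBCAABCABBCAABCBC…AABCCBCAABBCAABCCBCAABABBCAABCCBCACBCABCAABCCBCAABABBCAABC  (len 896)
step 9: BCAABCCBCAABABBCAABCCBCACBCABCAABCCBCAABABBCAABCABBCAABCBC…ABABBCAABCABBCAABCBCAABCCBCAABABBCAABCCBCACBCABCAABCCBCAAB  (len 1792)
step 10: BCAABCCBCAABABBCAABCCBCACBCABCAABCCBCAABABBCAABCABBCAABCBC…CACBCABCAABCCBCAABABBCAABCABBCAABCBCAABCCBCAABABBCAABCCBCA  (len 3584)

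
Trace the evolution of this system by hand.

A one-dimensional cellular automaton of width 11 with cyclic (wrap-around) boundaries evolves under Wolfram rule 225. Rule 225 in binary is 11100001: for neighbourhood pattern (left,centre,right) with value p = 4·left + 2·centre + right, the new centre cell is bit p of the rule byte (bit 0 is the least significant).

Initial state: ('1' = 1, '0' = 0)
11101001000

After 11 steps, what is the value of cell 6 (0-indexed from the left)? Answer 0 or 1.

step 0: 11101001000
step 1: 01110000010
step 2: 00110111000
step 3: 10011011011
step 4: 10001101101
step 5: 10100110110
step 6: 01000011011
step 7: 10011001101
step 8: 10001000110
step 9: 00100010011
step 10: 00001000001
step 11: 01100011100

1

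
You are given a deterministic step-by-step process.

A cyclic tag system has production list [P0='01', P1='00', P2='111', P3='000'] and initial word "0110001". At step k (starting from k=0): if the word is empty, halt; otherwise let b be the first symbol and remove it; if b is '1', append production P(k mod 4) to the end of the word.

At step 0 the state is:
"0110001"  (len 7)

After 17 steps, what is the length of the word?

k=0  "0110001"  (len 7)
k=1  "110001"  (len 6)
k=2  "1000100"  (len 7)
k=3  "000100111"  (len 9)
k=4  "00100111"  (len 8)
k=5  "0100111"  (len 7)
k=6  "100111"  (len 6)
k=7  "00111111"  (len 8)
k=8  "0111111"  (len 7)
k=9  "111111"  (len 6)
k=10  "1111100"  (len 7)
k=11  "111100111"  (len 9)
k=12  "11100111000"  (len 11)
k=13  "110011100001"  (len 12)
k=14  "1001110000100"  (len 13)
k=15  "001110000100111"  (len 15)
k=16  "01110000100111"  (len 14)
k=17  "1110000100111"  (len 13)

13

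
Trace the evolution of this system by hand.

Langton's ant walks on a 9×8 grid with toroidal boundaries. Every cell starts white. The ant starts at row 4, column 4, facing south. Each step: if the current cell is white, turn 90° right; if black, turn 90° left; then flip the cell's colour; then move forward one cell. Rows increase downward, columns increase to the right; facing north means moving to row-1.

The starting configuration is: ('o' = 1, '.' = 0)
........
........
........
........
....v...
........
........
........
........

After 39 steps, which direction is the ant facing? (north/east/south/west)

gen 0: ........
........
........
........
....v...
........
........
........
........
gen 1: ........
........
........
........
...<o...
........
........
........
........
gen 2: ........
........
........
...^....
...oo...
........
........
........
........
gen 3: ........
........
........
...o>...
...oo...
........
........
........
........
gen 4: ........
........
........
...oo...
...ov...
........
........
........
........
gen 5: ........
........
........
...oo...
...o.>..
........
........
........
........
gen 6: ........
........
........
...oo...
...o.o..
.....v..
........
........
........
gen 7: ........
........
........
...oo...
...o.o..
....<o..
........
........
........
gen 8: ........
........
........
...oo...
...o^o..
....oo..
........
........
........
gen 9: ........
........
........
...oo...
...oo>..
....oo..
........
........
........
gen 10: ........
........
........
...oo^..
...oo...
....oo..
........
........
........
gen 11: ........
........
........
...ooo>.
...oo...
....oo..
........
........
........
gen 12: ........
........
........
...oooo.
...oo.v.
....oo..
........
........
........
gen 13: ........
........
........
...oooo.
...oo<o.
....oo..
........
........
........
gen 14: ........
........
........
...oo^o.
...oooo.
....oo..
........
........
........
gen 15: ........
........
........
...o<.o.
...oooo.
....oo..
........
........
........
gen 16: ........
........
........
...o..o.
...ovoo.
....oo..
........
........
........
gen 17: ........
........
........
...o..o.
...o.>o.
....oo..
........
........
........
gen 18: ........
........
........
...o.^o.
...o..o.
....oo..
........
........
........
gen 19: ........
........
........
...o.o>.
...o..o.
....oo..
........
........
........
gen 20: ........
........
......^.
...o.o..
...o..o.
....oo..
........
........
........
gen 21: ........
........
......o>
...o.o..
...o..o.
....oo..
........
........
........
gen 22: ........
........
......oo
...o.o.v
...o..o.
....oo..
........
........
........
gen 23: ........
........
......oo
...o.o<o
...o..o.
....oo..
........
........
........
gen 24: ........
........
......^o
...o.ooo
...o..o.
....oo..
........
........
........
gen 25: ........
........
.....<.o
...o.ooo
...o..o.
....oo..
........
........
........
gen 26: ........
.....^..
.....o.o
...o.ooo
...o..o.
....oo..
........
........
........
gen 27: ........
.....o>.
.....o.o
...o.ooo
...o..o.
....oo..
........
........
........
gen 28: ........
.....oo.
.....ovo
...o.ooo
...o..o.
....oo..
........
........
........
gen 29: ........
.....oo.
.....<oo
...o.ooo
...o..o.
....oo..
........
........
........
gen 30: ........
.....oo.
......oo
...o.voo
...o..o.
....oo..
........
........
........
gen 31: ........
.....oo.
......oo
...o..>o
...o..o.
....oo..
........
........
........
gen 32: ........
.....oo.
......^o
...o...o
...o..o.
....oo..
........
........
........
gen 33: ........
.....oo.
.....<.o
...o...o
...o..o.
....oo..
........
........
........
gen 34: ........
.....^o.
.....o.o
...o...o
...o..o.
....oo..
........
........
........
gen 35: ........
....<.o.
.....o.o
...o...o
...o..o.
....oo..
........
........
........
gen 36: ....^...
....o.o.
.....o.o
...o...o
...o..o.
....oo..
........
........
........
gen 37: ....o>..
....o.o.
.....o.o
...o...o
...o..o.
....oo..
........
........
........
gen 38: ....oo..
....ovo.
.....o.o
...o...o
...o..o.
....oo..
........
........
........
gen 39: ....oo..
....<oo.
.....o.o
...o...o
...o..o.
....oo..
........
........
........

west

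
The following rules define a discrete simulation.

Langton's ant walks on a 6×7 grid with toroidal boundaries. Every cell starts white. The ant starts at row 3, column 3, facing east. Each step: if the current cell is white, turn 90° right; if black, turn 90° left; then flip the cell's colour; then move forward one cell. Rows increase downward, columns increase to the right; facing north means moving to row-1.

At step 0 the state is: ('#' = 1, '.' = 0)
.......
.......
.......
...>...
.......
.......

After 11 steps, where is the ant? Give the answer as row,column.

gen 0: .......
.......
.......
...>...
.......
.......
gen 1: .......
.......
.......
...#...
...v...
.......
gen 2: .......
.......
.......
...#...
..<#...
.......
gen 3: .......
.......
.......
..^#...
..##...
.......
gen 4: .......
.......
.......
..#>...
..##...
.......
gen 5: .......
.......
...^...
..#....
..##...
.......
gen 6: .......
.......
...#>..
..#....
..##...
.......
gen 7: .......
.......
...##..
..#.v..
..##...
.......
gen 8: .......
.......
...##..
..#<#..
..##...
.......
gen 9: .......
.......
...^#..
..###..
..##...
.......
gen 10: .......
.......
..<.#..
..###..
..##...
.......
gen 11: .......
..^....
..#.#..
..###..
..##...
.......

1,2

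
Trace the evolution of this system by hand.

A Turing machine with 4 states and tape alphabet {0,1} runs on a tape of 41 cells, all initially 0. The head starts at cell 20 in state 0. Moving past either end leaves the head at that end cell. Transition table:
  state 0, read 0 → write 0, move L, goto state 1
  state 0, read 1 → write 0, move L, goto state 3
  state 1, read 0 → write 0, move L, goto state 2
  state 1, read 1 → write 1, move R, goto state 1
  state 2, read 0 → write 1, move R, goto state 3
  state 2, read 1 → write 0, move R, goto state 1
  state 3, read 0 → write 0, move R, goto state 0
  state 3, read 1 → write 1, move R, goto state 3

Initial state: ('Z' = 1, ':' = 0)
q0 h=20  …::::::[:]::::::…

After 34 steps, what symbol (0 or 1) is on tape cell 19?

0

t=0: q0 h=20  …::::::[:]::::::…
t=1: q1 h=19  …::::::[:]::::::…
t=2: q2 h=18  …::::::[:]::::::…
t=3: q3 h=19  …:::::Z[:]::::::…
t=4: q0 h=20  …::::Z:[:]::::::…
t=5: q1 h=19  …:::::Z[:]::::::…
t=6: q2 h=18  …::::::[Z]::::::…
t=7: q1 h=19  …::::::[:]::::::…
t=8: q2 h=18  …::::::[:]::::::…
t=9: q3 h=19  …:::::Z[:]::::::…
t=10: q0 h=20  …::::Z:[:]::::::…
t=11: q1 h=19  …:::::Z[:]::::::…
t=12: q2 h=18  …::::::[Z]::::::…
t=13: q1 h=19  …::::::[:]::::::…
t=14: q2 h=18  …::::::[:]::::::…
t=15: q3 h=19  …:::::Z[:]::::::…
t=16: q0 h=20  …::::Z:[:]::::::…
t=17: q1 h=19  …:::::Z[:]::::::…
t=18: q2 h=18  …::::::[Z]::::::…
t=19: q1 h=19  …::::::[:]::::::…
t=20: q2 h=18  …::::::[:]::::::…
t=21: q3 h=19  …:::::Z[:]::::::…
t=22: q0 h=20  …::::Z:[:]::::::…
t=23: q1 h=19  …:::::Z[:]::::::…
t=24: q2 h=18  …::::::[Z]::::::…
t=25: q1 h=19  …::::::[:]::::::…
t=26: q2 h=18  …::::::[:]::::::…
t=27: q3 h=19  …:::::Z[:]::::::…
t=28: q0 h=20  …::::Z:[:]::::::…
t=29: q1 h=19  …:::::Z[:]::::::…
t=30: q2 h=18  …::::::[Z]::::::…
t=31: q1 h=19  …::::::[:]::::::…
t=32: q2 h=18  …::::::[:]::::::…
t=33: q3 h=19  …:::::Z[:]::::::…
t=34: q0 h=20  …::::Z:[:]::::::…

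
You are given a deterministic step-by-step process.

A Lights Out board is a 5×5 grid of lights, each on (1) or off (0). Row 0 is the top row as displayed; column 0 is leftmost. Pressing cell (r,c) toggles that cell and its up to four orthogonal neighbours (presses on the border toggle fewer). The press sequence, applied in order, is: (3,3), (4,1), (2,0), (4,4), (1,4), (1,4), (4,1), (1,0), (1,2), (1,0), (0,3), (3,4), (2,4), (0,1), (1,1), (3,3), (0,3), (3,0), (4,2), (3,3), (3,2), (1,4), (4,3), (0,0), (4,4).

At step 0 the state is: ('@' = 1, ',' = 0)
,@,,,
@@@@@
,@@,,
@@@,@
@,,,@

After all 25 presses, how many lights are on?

step 0: ,@,,,
@@@@@
,@@,,
@@@,@
@,,,@
step 1: ,@,,,
@@@@@
,@@@,
@@,@,
@,,@@
step 2: ,@,,,
@@@@@
,@@@,
@,,@,
,@@@@
step 3: ,@,,,
,@@@@
@,@@,
,,,@,
,@@@@
step 4: ,@,,,
,@@@@
@,@@,
,,,@@
,@@,,
step 5: ,@,,@
,@@,,
@,@@@
,,,@@
,@@,,
step 6: ,@,,,
,@@@@
@,@@,
,,,@@
,@@,,
step 7: ,@,,,
,@@@@
@,@@,
,@,@@
@,,,,
step 8: @@,,,
@,@@@
,,@@,
,@,@@
@,,,,
step 9: @@@,,
@@,,@
,,,@,
,@,@@
@,,,,
step 10: ,@@,,
,,,,@
@,,@,
,@,@@
@,,,,
step 11: ,@,@@
,,,@@
@,,@,
,@,@@
@,,,,
step 12: ,@,@@
,,,@@
@,,@@
,@,,,
@,,,@
step 13: ,@,@@
,,,@,
@,,,,
,@,,@
@,,,@
step 14: @,@@@
,@,@,
@,,,,
,@,,@
@,,,@
step 15: @@@@@
@,@@,
@@,,,
,@,,@
@,,,@
step 16: @@@@@
@,@@,
@@,@,
,@@@,
@,,@@
step 17: @@,,,
@,@,,
@@,@,
,@@@,
@,,@@
step 18: @@,,,
@,@,,
,@,@,
@,@@,
,,,@@
step 19: @@,,,
@,@,,
,@,@,
@,,@,
,@@,@
step 20: @@,,,
@,@,,
,@,,,
@,@,@
,@@@@
step 21: @@,,,
@,@,,
,@@,,
@@,@@
,@,@@
step 22: @@,,@
@,@@@
,@@,@
@@,@@
,@,@@
step 23: @@,,@
@,@@@
,@@,@
@@,,@
,@@,,
step 24: ,,,,@
,,@@@
,@@,@
@@,,@
,@@,,
step 25: ,,,,@
,,@@@
,@@,@
@@,,,
,@@@@

13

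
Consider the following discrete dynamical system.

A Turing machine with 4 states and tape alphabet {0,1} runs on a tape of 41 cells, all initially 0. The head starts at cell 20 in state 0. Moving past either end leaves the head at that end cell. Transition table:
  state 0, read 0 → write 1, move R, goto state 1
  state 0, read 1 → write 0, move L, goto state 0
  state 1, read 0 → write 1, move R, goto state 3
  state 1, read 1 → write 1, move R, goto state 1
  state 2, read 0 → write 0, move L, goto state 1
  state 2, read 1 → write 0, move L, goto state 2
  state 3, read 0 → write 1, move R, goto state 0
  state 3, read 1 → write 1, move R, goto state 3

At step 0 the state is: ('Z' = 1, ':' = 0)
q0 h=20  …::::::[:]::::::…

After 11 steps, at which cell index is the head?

31

t=0: q0 h=20  …::::::[:]::::::…
t=1: q1 h=21  …:::::Z[:]::::::…
t=2: q3 h=22  …::::ZZ[:]::::::…
t=3: q0 h=23  …:::ZZZ[:]::::::…
t=4: q1 h=24  …::ZZZZ[:]::::::…
t=5: q3 h=25  …:ZZZZZ[:]::::::…
t=6: q0 h=26  …ZZZZZZ[:]::::::…
t=7: q1 h=27  …ZZZZZZ[:]::::::…
t=8: q3 h=28  …ZZZZZZ[:]::::::…
t=9: q0 h=29  …ZZZZZZ[:]::::::…
t=10: q1 h=30  …ZZZZZZ[:]::::::…
t=11: q3 h=31  …ZZZZZZ[:]::::::…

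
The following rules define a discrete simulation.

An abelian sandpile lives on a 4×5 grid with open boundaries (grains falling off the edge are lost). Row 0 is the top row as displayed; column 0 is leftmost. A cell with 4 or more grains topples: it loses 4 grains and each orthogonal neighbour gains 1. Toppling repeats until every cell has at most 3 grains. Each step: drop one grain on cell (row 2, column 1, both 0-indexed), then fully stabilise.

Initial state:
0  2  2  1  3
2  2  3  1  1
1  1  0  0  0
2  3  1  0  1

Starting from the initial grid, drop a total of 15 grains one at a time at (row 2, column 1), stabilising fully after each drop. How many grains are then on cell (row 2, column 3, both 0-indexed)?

1

[0] 0  2  2  1  3
2  2  3  1  1
1  1  0  0  0
2  3  1  0  1
[1] 0  2  2  1  3
2  2  3  1  1
1  2  0  0  0
2  3  1  0  1
[2] 0  2  2  1  3
2  2  3  1  1
1  3  0  0  0
2  3  1  0  1
[3] 0  2  2  1  3
2  3  3  1  1
2  1  1  0  0
3  0  2  0  1
[4] 0  2  2  1  3
2  3  3  1  1
2  2  1  0  0
3  0  2  0  1
[5] 0  2  2  1  3
2  3  3  1  1
2  3  1  0  0
3  0  2  0  1
[6] 0  3  3  1  3
3  1  0  2  1
3  1  3  0  0
3  1  2  0  1
[7] 0  3  3  1  3
3  1  0  2  1
3  2  3  0  0
3  1  2  0  1
[8] 0  3  3  1  3
3  1  0  2  1
3  3  3  0  0
3  1  2  0  1
[9] 1  3  3  1  3
0  3  1  2  1
2  2  0  1  0
0  3  3  0  1
[10] 1  3  3  1  3
0  3  1  2  1
2  3  0  1  0
0  3  3  0  1
[11] 2  1  0  2  3
1  1  3  2  1
3  2  2  1  0
1  1  0  1  1
[12] 2  1  0  2  3
1  1  3  2  1
3  3  2  1  0
1  1  0  1  1
[13] 2  1  0  2  3
2  2  3  2  1
0  1  3  1  0
2  2  0  1  1
[14] 2  1  0  2  3
2  2  3  2  1
0  2  3  1  0
2  2  0  1  1
[15] 2  1  0  2  3
2  2  3  2  1
0  3  3  1  0
2  2  0  1  1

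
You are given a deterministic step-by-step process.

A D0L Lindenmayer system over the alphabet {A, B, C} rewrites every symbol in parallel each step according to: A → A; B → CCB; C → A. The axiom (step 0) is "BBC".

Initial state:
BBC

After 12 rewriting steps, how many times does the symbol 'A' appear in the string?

45

[0] BBC
[1] CCBCCBA
[2] AACCBAACCBA
[3] AAAACCBAAAACCBA
[4] AAAAAACCBAAAAAACCBA
[5] AAAAAAAACCBAAAAAAAACCBA
[6] AAAAAAAAAACCBAAAAAAAAAACCBA
[7] AAAAAAAAAAAACCBAAAAAAAAAAAACCBA
[8] AAAAAAAAAAAAAACCBAAAAAAAAAAAAAACCBA
[9] AAAAAAAAAAAAAAAACCBAAAAAAAAAAAAAAAACCBA
[10] AAAAAAAAAAAAAAAAAACCBAAAAAAAAAAAAAAAAAACCBA
[11] AAAAAAAAAAAAAAAAAAAACCBAAAAAAAAAAAAAAAAAAAACCBA
[12] AAAAAAAAAAAAAAAAAAAAAACCBAAAAAAAAAAAAAAAAAAAAAACCBA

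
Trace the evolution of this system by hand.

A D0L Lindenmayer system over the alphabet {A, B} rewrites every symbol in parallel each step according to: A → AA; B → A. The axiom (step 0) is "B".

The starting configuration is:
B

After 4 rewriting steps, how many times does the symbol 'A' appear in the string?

8

[0] B
[1] A
[2] AA
[3] AAAA
[4] AAAAAAAA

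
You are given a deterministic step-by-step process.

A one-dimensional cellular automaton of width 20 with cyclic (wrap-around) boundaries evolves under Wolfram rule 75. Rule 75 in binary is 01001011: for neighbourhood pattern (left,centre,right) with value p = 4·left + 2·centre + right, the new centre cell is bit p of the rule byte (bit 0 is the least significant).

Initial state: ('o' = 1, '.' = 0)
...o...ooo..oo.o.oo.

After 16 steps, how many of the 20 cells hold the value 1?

t=0: ...o...ooo..oo.o.oo.
t=1: ooo..ooo.o.ooo...oo.
t=2: o.o.oo.o...o.o.oooo.
t=3: ....oo...oo....o..o.
t=4: oooooo.oooo.ooo..o..
t=5: o....o.o..o.o.o.o..o
t=6: o.ooo....o........oo
t=7: o.o.o.ooo..oooooooo.
t=8: ......o.o.oo......o.
t=9: oooooo....oo.ooooo..
t=10: o....o.ooooo.o...o.o
t=11: o.ooo..o...o...oo..o
t=12: o.o.o.o..oo..oooo.oo
t=13: o.......ooo.oo..o.o.
t=14: ..ooooooo.o.oo.o....
t=15: ooo.....o...oo...ooo
t=16: ..o.oooo..oooo.ooo..

12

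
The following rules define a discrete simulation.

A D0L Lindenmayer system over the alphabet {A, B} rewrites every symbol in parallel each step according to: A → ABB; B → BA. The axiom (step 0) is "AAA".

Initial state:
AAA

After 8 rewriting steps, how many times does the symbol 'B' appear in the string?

gen 0: AAA
gen 1: ABBABBABB
gen 2: ABBBABAABBBABAABBBABA
gen 3: ABBBABABAABBBAABBABBBABABAABBBAABBABBBABABAABBBAABB
gen 4: ABBBABABAABBBAABBBAABBABBBABABAABBABBBABAABBBABABAABBBAABB…BBABABAABBABBBABAABBBABABAABBBAABBBAABBABBBABABAABBABBBABA  (len 123)
gen 5: ABBBABABAABBBAABBBAABBABBBABABAABBABBBABABAABBABBBABAABBBA…BAABBABBBABAABBBABABAABBBAABBBAABBABBBABAABBBABABAABBBAABB  (len 297)
gen 6: ABBBABABAABBBAABBBAABBABBBABABAABBABBBABABAABBABBBABAABBBA…ABBBABABAABBBAABBABBBABABAABBBAABBBAABBABBBABABAABBABBBABA  (len 717)
gen 7: ABBBABABAABBBAABBBAABBABBBABABAABBABBBABABAABBABBBABAABBBA…BAABBABBBABAABBBABABAABBBAABBBAABBABBBABAABBBABABAABBBAABB  (len 1731)
gen 8: ABBBABABAABBBAABBBAABBABBBABABAABBABBBABABAABBABBBABAABBBA…ABBBABABAABBBAABBABBBABABAABBBAABBBAABBABBBABABAABBABBBABA  (len 4179)

2448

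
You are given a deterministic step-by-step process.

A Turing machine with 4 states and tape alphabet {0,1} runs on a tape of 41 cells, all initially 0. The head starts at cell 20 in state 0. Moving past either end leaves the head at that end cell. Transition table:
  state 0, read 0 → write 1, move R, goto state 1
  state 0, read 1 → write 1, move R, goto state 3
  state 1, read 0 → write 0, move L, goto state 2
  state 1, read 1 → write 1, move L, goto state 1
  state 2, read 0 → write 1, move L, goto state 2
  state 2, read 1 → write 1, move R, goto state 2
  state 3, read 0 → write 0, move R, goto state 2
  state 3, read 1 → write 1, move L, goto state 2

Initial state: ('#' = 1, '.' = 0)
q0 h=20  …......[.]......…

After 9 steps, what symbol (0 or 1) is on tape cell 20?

1

gen 0: q0 h=20  …......[.]......…
gen 1: q1 h=21  ….....#[.]......…
gen 2: q2 h=20  …......[#]......…
gen 3: q2 h=21  ….....#[.]......…
gen 4: q2 h=20  …......[#]#.....…
gen 5: q2 h=21  ….....#[#]......…
gen 6: q2 h=22  …....##[.]......…
gen 7: q2 h=21  ….....#[#]#.....…
gen 8: q2 h=22  …....##[#]......…
gen 9: q2 h=23  …...###[.]......…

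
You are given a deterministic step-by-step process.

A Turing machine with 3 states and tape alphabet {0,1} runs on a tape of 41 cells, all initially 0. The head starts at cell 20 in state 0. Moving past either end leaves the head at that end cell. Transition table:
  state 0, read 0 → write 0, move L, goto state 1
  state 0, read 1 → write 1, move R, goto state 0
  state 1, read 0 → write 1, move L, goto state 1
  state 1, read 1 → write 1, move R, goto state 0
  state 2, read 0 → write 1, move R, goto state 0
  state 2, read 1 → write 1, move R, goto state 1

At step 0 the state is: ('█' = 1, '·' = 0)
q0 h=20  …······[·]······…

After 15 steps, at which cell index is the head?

0) q0 h=20  …······[·]······…
1) q1 h=19  …······[·]······…
2) q1 h=18  …······[·]█·····…
3) q1 h=17  …······[·]██····…
4) q1 h=16  …······[·]███···…
5) q1 h=15  …······[·]████··…
6) q1 h=14  …······[·]█████·…
7) q1 h=13  …······[·]██████…
8) q1 h=12  …······[·]██████…
9) q1 h=11  …······[·]██████…
10) q1 h=10  …······[·]██████…
11) q1 h= 9  …······[·]██████…
12) q1 h= 8  …······[·]██████…
13) q1 h= 7  …······[·]██████…
14) q1 h= 6  |······[·]██████…
15) q1 h= 5  |·····[·]██████…

5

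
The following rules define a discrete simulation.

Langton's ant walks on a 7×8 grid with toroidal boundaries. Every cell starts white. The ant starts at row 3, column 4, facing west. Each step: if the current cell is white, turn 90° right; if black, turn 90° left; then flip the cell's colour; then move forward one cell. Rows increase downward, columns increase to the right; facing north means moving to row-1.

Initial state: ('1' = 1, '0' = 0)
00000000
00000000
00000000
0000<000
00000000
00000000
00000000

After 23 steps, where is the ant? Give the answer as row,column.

gen 0: 00000000
00000000
00000000
0000<000
00000000
00000000
00000000
gen 1: 00000000
00000000
0000^000
00001000
00000000
00000000
00000000
gen 2: 00000000
00000000
00001>00
00001000
00000000
00000000
00000000
gen 3: 00000000
00000000
00001100
00001v00
00000000
00000000
00000000
gen 4: 00000000
00000000
00001100
0000<100
00000000
00000000
00000000
gen 5: 00000000
00000000
00001100
00000100
0000v000
00000000
00000000
gen 6: 00000000
00000000
00001100
00000100
000<1000
00000000
00000000
gen 7: 00000000
00000000
00001100
000^0100
00011000
00000000
00000000
gen 8: 00000000
00000000
00001100
0001>100
00011000
00000000
00000000
gen 9: 00000000
00000000
00001100
00011100
0001v000
00000000
00000000
gen 10: 00000000
00000000
00001100
00011100
00010>00
00000000
00000000
gen 11: 00000000
00000000
00001100
00011100
00010100
00000v00
00000000
gen 12: 00000000
00000000
00001100
00011100
00010100
0000<100
00000000
gen 13: 00000000
00000000
00001100
00011100
0001^100
00001100
00000000
gen 14: 00000000
00000000
00001100
00011100
00011>00
00001100
00000000
gen 15: 00000000
00000000
00001100
00011^00
00011000
00001100
00000000
gen 16: 00000000
00000000
00001100
0001<000
00011000
00001100
00000000
gen 17: 00000000
00000000
00001100
00010000
0001v000
00001100
00000000
gen 18: 00000000
00000000
00001100
00010000
00010>00
00001100
00000000
gen 19: 00000000
00000000
00001100
00010000
00010100
00001v00
00000000
gen 20: 00000000
00000000
00001100
00010000
00010100
000010>0
00000000
gen 21: 00000000
00000000
00001100
00010000
00010100
00001010
000000v0
gen 22: 00000000
00000000
00001100
00010000
00010100
00001010
00000<10
gen 23: 00000000
00000000
00001100
00010000
00010100
00001^10
00000110

5,5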